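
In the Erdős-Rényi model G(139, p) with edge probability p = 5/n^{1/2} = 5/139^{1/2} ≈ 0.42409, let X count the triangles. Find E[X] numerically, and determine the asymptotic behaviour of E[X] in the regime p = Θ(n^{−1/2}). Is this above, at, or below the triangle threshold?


Number of potential triangles: C(139, 3) = 437989.
Each occurs with probability p³ ≈ (0.42409)³ ≈ 7.6275983e-02.
By linearity: E[X] = C(139, 3)·p³ ≈ 437989 · 7.6275983e-02 ≈ 33408.04147.
Since α = 1/2 < 1, p = c/n^{1/2} ≫ 1/n is above the triangle threshold p ~ 1/n. Asymptotically E[X] ~ (c³/6)·n^{3(1−α)} = (5³/6)·n^{1.5} → ∞; triangles are abundant w.h.p.

E[X] ≈ 33408.04147; in regime p = Θ(1/n^{1/2}) E[X] diverges (above the triangle threshold p ~ 1/n).


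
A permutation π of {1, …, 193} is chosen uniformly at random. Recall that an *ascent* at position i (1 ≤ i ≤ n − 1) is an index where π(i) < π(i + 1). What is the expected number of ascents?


Write X = Σ X_I over i = 1, …, 192, with X_I the indicator of one ascent.
There are 192 indicators.
For each fixed i, the pair (π(i), π(i+1)) is a uniformly random ordered pair of distinct values from {1, …, 193}; by symmetry P[π(i) < π(i+1)] = 1/2.
By linearity: E[X] = 192 · (1/2) = (193 − 1) · (1/2) = 96 ≈ 96.000.

E[X] = 96 = 96.000.


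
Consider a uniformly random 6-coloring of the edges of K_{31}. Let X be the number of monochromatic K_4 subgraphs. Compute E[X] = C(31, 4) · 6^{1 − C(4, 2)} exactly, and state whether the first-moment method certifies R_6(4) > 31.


E[X] = C(31, 4) · 6^{1 − 6} = 31465 · 6^{−5} = 31465/7776.
As a reduced fraction: E[X] = 31465/7776 ≈ 4.0464.
Is E[X] < 1? NO.
Since E[X] ≥ 1, the first-moment bound is inconclusive at n = 31; it does NOT by itself certify R_6(4) > 31.

E[X] = 31465/7776 ≈ 4.0464; E[X] ≥ 1; first-moment method inconclusive here.


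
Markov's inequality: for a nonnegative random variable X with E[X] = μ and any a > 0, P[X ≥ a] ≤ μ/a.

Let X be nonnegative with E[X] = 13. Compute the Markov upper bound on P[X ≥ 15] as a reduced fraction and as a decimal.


μ = E[X] = 13, a = 15.
Markov: P[X ≥ 15] ≤ μ/a = (13)/15 = 13/15.
Numerically: ≈ 0.866667.
(Since a = 15 > μ = 13.000000, the bound 13/15 is < 1 and informative.)

P[X ≥ 15] ≤ 13/15 ≈ 0.866667.


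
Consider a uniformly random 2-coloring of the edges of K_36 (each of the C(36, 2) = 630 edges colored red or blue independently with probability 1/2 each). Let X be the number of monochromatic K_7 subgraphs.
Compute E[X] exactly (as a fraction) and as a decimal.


Let X = Σ_S X_S over the C(36, 7) = 8347680 subsets S of size 7, where X_S = 1 if the K_7 on S is monochromatic.
For a fixed S, the K_7 on S has C(7, 2) = 21 edges. P[all 21 edges red] = (1/2)^21, and likewise for blue, so P[monochromatic] = 2·(1/2)^21 = 2^{1 − 21} = 1/1048576.
Summing: E[X] = C(36, 7) · 2^{1 − 21} = 8347680 · 1/1048576 = 260865/32768.
Numerically: E[X] ≈ 7.961.

E[X] = C(36,7)·2^(1−C(7,2)) = 260865/32768 ≈ 7.961.


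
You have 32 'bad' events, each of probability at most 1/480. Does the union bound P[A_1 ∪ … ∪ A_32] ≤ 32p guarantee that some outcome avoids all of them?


Union bound: P[∪_{i=1}^{32} A_i] ≤ Σ_i P[A_i] ≤ 32·p = 32·(1/480) = 1/15.
Numerically: 1/15 ≈ 0.06667.
Is 1/15 < 1? YES.
Since P[∪ A_i] ≤ 1/15 < 1, the complement has P[∩ A_i^c] ≥ 1 − 1/15 = 14/15 > 0, so some outcome avoids every A_i.

32·p = 1/15 ≈ 0.06667; existence CERTIFIED by the union bound.


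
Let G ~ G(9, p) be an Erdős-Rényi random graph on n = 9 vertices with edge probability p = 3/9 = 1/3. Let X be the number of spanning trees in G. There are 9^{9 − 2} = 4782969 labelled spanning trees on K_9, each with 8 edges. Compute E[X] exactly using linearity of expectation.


K_9 has 9^{9 − 2} = 4782969 labelled spanning trees.
For each such spanning tree H, let X_H = 1 if all 8 edges of H are present in G. Then P[X_H = 1] = p^{8} = (1/3)^{8} = 1/6561.
By linearity: E[X] = Σ_H E[X_H] = 4782969 · p^{8} = 4782969 · 1/6561 = 729.
Numerically: E[X] ≈ 729.

E[X] = 4782969 · (1/3)^{8} = 729 ≈ 729.


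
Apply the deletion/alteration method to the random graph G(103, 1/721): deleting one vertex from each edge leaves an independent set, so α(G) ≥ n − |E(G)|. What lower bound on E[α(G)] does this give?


E[|E(G)|] = C(103, 2)·p = 5253 · (1/721) = 51/7.
E[α(G)] ≥ n − E[|E(G)|] = 103 − 51/7 = 670/7.
Numerically: ≈ 95.714.
(This is only a lower bound; the true E[α(G)] may be larger.)

E[α(G)] ≥ 670/7 ≈ 95.714.


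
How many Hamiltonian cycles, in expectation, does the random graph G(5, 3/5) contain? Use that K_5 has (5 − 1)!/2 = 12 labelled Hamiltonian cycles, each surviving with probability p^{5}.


K_5 has (5 − 1)!/2 = 12 labelled Hamiltonian cycles.
For each such Hamiltonian cycle H, let X_H = 1 if all 5 edges of H are present in G. Then P[X_H = 1] = p^{5} = (3/5)^{5} = 243/3125.
Summing the indicators: E[X] = Σ_H E[X_H] = 12 · p^{5} = 12 · 243/3125 = 2916/3125.
Numerically: E[X] ≈ 0.93312.

E[X] = 12 · (3/5)^{5} = 2916/3125 ≈ 0.93312.


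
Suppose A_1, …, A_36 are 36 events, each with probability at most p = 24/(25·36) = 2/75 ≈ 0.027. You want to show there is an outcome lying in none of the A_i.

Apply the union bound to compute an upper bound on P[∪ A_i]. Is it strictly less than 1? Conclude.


Union bound: P[∪_{i=1}^{36} A_i] ≤ Σ_i P[A_i] ≤ 36·p = 36·(2/75) = 24/25.
Numerically: 24/25 ≈ 0.960.
Is 24/25 < 1? YES.
Since P[∪ A_i] ≤ 24/25 < 1, the complement has P[∩ A_i^c] ≥ 1 − 24/25 = 1/25 > 0, so some outcome avoids every A_i.

36·p = 24/25 ≈ 0.960; existence CERTIFIED by the union bound.


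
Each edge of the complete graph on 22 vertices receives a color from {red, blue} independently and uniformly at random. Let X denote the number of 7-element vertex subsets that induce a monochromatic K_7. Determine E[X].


Let X = Σ_S X_S over the C(22, 7) = 170544 subsets S of size 7, where X_S = 1 if the K_7 on S is monochromatic.
For a fixed S, the K_7 on S has C(7, 2) = 21 edges. P[all 21 edges red] = (1/2)^21, and likewise for blue, so P[monochromatic] = 2·(1/2)^21 = 2^{1 − 21} = 1/1048576.
Summing: E[X] = C(22, 7) · 2^{1 − 21} = 170544 · 1/1048576 = 10659/65536.
Numerically: E[X] ≈ 0.1626.

E[X] = C(22,7)·2^(1−C(7,2)) = 10659/65536 ≈ 0.1626.


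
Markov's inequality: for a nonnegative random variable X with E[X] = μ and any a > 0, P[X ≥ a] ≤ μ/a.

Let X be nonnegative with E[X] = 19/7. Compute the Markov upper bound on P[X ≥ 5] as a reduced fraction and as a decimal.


μ = E[X] = 19/7, a = 5.
Markov: P[X ≥ 5] ≤ μ/a = (19/7)/5 = 19/35.
Numerically: ≈ 0.5429.
(Since a = 5 > μ = 2.7143, the bound 19/35 is < 1 and informative.)

P[X ≥ 5] ≤ 19/35 ≈ 0.5429.


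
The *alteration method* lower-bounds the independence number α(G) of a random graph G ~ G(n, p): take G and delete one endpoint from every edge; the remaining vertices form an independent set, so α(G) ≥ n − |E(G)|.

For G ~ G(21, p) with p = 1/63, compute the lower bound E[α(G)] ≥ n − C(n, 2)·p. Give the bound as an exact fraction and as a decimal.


E[|E(G)|] = C(21, 2)·p = 210 · (1/63) = 10/3.
E[α(G)] ≥ n − E[|E(G)|] = 21 − 10/3 = 53/3.
Numerically: ≈ 17.66667.
(This is only a lower bound; the true E[α(G)] may be larger.)

E[α(G)] ≥ 53/3 ≈ 17.66667.


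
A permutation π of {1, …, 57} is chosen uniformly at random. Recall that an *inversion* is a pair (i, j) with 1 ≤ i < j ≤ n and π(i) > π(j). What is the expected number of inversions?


Write X = Σ X_I over the C(57, 2) = 1596 pairs i < j, with X_I the indicator of one inversion.
There are 1596 indicators.
For each fixed pair i < j, the values π(i) and π(j) are two distinct elements of {1, …, 57} in uniformly random order; by symmetry P[π(i) > π(j)] = 1/2.
By linearity: E[X] = 1596 · (1/2) = C(57, 2) · (1/2) = 1596/2 = 798 ≈ 798.00000.

E[X] = 798 = 798.00000.


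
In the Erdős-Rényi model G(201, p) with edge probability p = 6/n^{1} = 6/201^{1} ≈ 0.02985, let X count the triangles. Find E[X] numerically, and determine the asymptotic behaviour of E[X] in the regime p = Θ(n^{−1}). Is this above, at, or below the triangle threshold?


Number of potential triangles: C(201, 3) = 1333300.
Each occurs with probability p³ ≈ (0.02985)³ ≈ 2.659902e-05.
By linearity: E[X] = C(201, 3)·p³ ≈ 1333300 · 2.659902e-05 ≈ 35.4645.
Here α = 1, so p = 6/n is exactly at the triangle threshold p ~ 1/n. Asymptotically E[X] → c³/6 = 6³/6 = 36 ≈ 36.0000, a bounded constant. In this regime the triangle count is asymptotically Poisson(c³/6).

E[X] ≈ 35.4645; in regime p = Θ(1/n^{1}) E[X] stays bounded (at the triangle threshold p ~ 1/n).


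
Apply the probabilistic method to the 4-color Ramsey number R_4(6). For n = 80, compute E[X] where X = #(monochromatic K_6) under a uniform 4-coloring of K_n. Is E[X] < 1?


E[X] = C(80, 6) · 4^{1 − 15} = 300500200 · 4^{−14} = 300500200/268435456.
As a reduced fraction: E[X] = 37562525/33554432 ≈ 1.1195.
Is E[X] < 1? NO.
Since E[X] ≥ 1, the first-moment bound is inconclusive at n = 80; it does NOT by itself certify R_4(6) > 80.

E[X] = 37562525/33554432 ≈ 1.1195; E[X] ≥ 1; first-moment method inconclusive here.


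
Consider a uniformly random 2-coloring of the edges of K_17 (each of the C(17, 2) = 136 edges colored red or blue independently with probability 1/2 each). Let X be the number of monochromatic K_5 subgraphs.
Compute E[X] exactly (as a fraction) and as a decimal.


Let X = Σ_S X_S over the C(17, 5) = 6188 subsets S of size 5, where X_S = 1 if the K_5 on S is monochromatic.
For a fixed S, the K_5 on S has C(5, 2) = 10 edges. P[all 10 edges red] = (1/2)^10, and likewise for blue, so P[monochromatic] = 2·(1/2)^10 = 2^{1 − 10} = 1/512.
Summing: E[X] = C(17, 5) · 2^{1 − 10} = 6188 · 1/512 = 1547/128.
Numerically: E[X] ≈ 12.08594.

E[X] = C(17,5)·2^(1−C(5,2)) = 1547/128 ≈ 12.08594.


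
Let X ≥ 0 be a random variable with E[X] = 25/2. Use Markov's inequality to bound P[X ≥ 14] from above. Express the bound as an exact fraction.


μ = E[X] = 25/2, a = 14.
Markov: P[X ≥ 14] ≤ μ/a = (25/2)/14 = 25/28.
Numerically: ≈ 0.893.
(Since a = 14 > μ = 12.500, the bound 25/28 is < 1 and informative.)

P[X ≥ 14] ≤ 25/28 ≈ 0.893.


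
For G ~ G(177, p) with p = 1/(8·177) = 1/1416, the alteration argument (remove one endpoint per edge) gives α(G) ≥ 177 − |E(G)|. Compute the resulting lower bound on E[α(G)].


E[|E(G)|] = C(177, 2)·p = 15576 · (1/1416) = 11.
E[α(G)] ≥ n − E[|E(G)|] = 177 − 11 = 166.
Numerically: ≈ 166.000000.
(This is only a lower bound; the true E[α(G)] may be larger.)

E[α(G)] ≥ 166 ≈ 166.000000.


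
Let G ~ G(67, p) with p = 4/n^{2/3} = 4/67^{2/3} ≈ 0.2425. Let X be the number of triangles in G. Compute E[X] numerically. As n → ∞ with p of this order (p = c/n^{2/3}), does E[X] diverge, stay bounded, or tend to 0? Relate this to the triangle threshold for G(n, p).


Number of potential triangles: C(67, 3) = 47905.
Each occurs with probability p³ ≈ (0.2425)³ ≈ 1.425707e-02.
By linearity: E[X] = C(67, 3)·p³ ≈ 47905 · 1.425707e-02 ≈ 682.9851.
Since α = 2/3 < 1, p = c/n^{2/3} ≫ 1/n is above the triangle threshold p ~ 1/n. Asymptotically E[X] ~ (c³/6)·n^{3(1−α)} = (4³/6)·n^{1} → ∞; triangles are abundant w.h.p.

E[X] ≈ 682.9851; in regime p = Θ(1/n^{2/3}) E[X] diverges (above the triangle threshold p ~ 1/n).


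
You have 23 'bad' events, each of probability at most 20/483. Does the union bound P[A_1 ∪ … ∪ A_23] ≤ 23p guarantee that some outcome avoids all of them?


Union bound: P[∪_{i=1}^{23} A_i] ≤ Σ_i P[A_i] ≤ 23·p = 23·(20/483) = 20/21.
Numerically: 20/21 ≈ 0.9524.
Is 20/21 < 1? YES.
Since P[∪ A_i] ≤ 20/21 < 1, the complement has P[∩ A_i^c] ≥ 1 − 20/21 = 1/21 > 0, so some outcome avoids every A_i.

23·p = 20/21 ≈ 0.9524; existence CERTIFIED by the union bound.


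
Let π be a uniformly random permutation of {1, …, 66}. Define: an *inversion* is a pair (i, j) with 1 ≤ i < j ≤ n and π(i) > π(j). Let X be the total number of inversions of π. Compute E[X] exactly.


Write X = Σ X_I over the C(66, 2) = 2145 pairs i < j, with X_I the indicator of one inversion.
There are 2145 indicators.
For each fixed pair i < j, the values π(i) and π(j) are two distinct elements of {1, …, 66} in uniformly random order; by symmetry P[π(i) > π(j)] = 1/2.
By linearity: E[X] = 2145 · (1/2) = C(66, 2) · (1/2) = 2145/2 = 2145/2 ≈ 1072.500.

E[X] = 2145/2 = 1072.500.


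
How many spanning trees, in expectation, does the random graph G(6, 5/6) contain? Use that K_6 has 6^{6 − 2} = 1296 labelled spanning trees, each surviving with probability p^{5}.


K_6 has 6^{6 − 2} = 1296 labelled spanning trees.
For each such spanning tree H, let X_H = 1 if all 5 edges of H are present in G. Then P[X_H = 1] = p^{5} = (5/6)^{5} = 3125/7776.
Summing the indicators: E[X] = Σ_H E[X_H] = 1296 · p^{5} = 1296 · 3125/7776 = 3125/6.
Numerically: E[X] ≈ 520.833.

E[X] = 1296 · (5/6)^{5} = 3125/6 ≈ 520.833.


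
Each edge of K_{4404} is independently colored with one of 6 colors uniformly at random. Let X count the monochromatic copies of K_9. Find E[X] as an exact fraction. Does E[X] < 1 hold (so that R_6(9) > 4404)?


E[X] = C(4404, 9) · 6^{1 − 36} = 1703375445537161676647015880 · 6^{−35} = 1703375445537161676647015880/1719070799748422591028658176.
As a reduced fraction: E[X] = 70973976897381736526958995/71627949989517607959527424 ≈ 0.99087.
Is E[X] < 1? YES.
Since E[X] < 1, there exists a 6-coloring of K_{4404} with no monochromatic K_9; hence R_6(9) > 4404.

E[X] = 70973976897381736526958995/71627949989517607959527424 ≈ 0.99087; E[X] < 1, so R_6(9) > 4404.


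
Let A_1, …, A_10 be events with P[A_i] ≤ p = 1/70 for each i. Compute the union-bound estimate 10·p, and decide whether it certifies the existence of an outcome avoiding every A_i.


Union bound: P[∪_{i=1}^{10} A_i] ≤ Σ_i P[A_i] ≤ 10·p = 10·(1/70) = 1/7.
Numerically: 1/7 ≈ 0.14286.
Is 1/7 < 1? YES.
Since P[∪ A_i] ≤ 1/7 < 1, the complement has P[∩ A_i^c] ≥ 1 − 1/7 = 6/7 > 0, so some outcome avoids every A_i.

10·p = 1/7 ≈ 0.14286; existence CERTIFIED by the union bound.


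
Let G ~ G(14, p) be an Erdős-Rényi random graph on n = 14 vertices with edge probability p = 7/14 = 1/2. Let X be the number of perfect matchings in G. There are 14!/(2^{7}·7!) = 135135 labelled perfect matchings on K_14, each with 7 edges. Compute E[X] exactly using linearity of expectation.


K_14 has 14!/(2^{7}·7!) = 135135 labelled perfect matchings.
For each such perfect matching H, let X_H = 1 if all 7 edges of H are present in G. Then P[X_H = 1] = p^{7} = (1/2)^{7} = 1/128.
By linearity: E[X] = Σ_H E[X_H] = 135135 · p^{7} = 135135 · 1/128 = 135135/128.
Numerically: E[X] ≈ 1056.

E[X] = 135135 · (1/2)^{7} = 135135/128 ≈ 1056.


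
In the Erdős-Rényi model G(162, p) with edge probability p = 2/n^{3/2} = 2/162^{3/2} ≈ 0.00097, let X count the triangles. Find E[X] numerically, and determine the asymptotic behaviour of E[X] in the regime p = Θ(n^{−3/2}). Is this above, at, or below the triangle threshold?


Number of potential triangles: C(162, 3) = 695520.
Each occurs with probability p³ ≈ (0.00097)³ ≈ 9.125831e-10.
By linearity: E[X] = C(162, 3)·p³ ≈ 695520 · 9.125831e-10 ≈ 0.0006.
Since α = 3/2 > 1, p = c/n^{3/2} = o(1/n) is below the triangle threshold p ~ 1/n. Asymptotically E[X] ~ (c³/6)·n^{3(1−α)} = (2³/6)·n^{-1.5} → 0, so by Markov's inequality G has no triangles w.h.p.

E[X] ≈ 0.0006; in regime p = Θ(1/n^{3/2}) E[X] tends to 0 (below the triangle threshold p ~ 1/n).


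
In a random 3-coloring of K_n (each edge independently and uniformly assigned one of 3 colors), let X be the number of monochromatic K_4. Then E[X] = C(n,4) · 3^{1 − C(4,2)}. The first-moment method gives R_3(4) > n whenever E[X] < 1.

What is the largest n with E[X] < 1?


We need C(n, 4) · 3^{1 − 6} < 1, i.e. C(n, 4) < 3^{6 − 1} = 243.
Check values of n near the boundary:
  n = 7: C(7, 4) = 35; 35 < 243? YES
  n = 8: C(8, 4) = 70; 70 < 243? YES
  n = 9: C(9, 4) = 126; 126 < 243? YES
  n = 10: C(10, 4) = 210; 210 < 243? YES
  n = 11: C(11, 4) = 330; 330 < 243? NO
The largest n with C(n, 4) < 243 is n = 10 (where E[X] = 70/81 ≈ 0.86420). Hence R_3(4) > 10, i.e. R_3(4) ≥ 11.

Largest n = 10; hence R_3(4) > 10.


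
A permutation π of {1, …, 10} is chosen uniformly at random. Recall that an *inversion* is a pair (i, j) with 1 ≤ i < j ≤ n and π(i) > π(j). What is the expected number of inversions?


Write X = Σ X_I over the C(10, 2) = 45 pairs i < j, with X_I the indicator of one inversion.
There are 45 indicators.
For each fixed pair i < j, the values π(i) and π(j) are two distinct elements of {1, …, 10} in uniformly random order; by symmetry P[π(i) > π(j)] = 1/2.
By linearity: E[X] = 45 · (1/2) = C(10, 2) · (1/2) = 45/2 = 45/2 ≈ 22.50000.

E[X] = 45/2 = 22.50000.


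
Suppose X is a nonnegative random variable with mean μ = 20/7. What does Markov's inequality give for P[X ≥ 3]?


μ = E[X] = 20/7, a = 3.
Markov: P[X ≥ 3] ≤ μ/a = (20/7)/3 = 20/21.
Numerically: ≈ 0.95238.
(Since a = 3 > μ = 2.85714, the bound 20/21 is < 1 and informative.)

P[X ≥ 3] ≤ 20/21 ≈ 0.95238.


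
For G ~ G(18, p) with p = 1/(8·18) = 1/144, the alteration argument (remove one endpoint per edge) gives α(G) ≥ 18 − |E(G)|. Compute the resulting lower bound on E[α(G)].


E[|E(G)|] = C(18, 2)·p = 153 · (1/144) = 17/16.
E[α(G)] ≥ n − E[|E(G)|] = 18 − 17/16 = 271/16.
Numerically: ≈ 16.9375.
(This is only a lower bound; the true E[α(G)] may be larger.)

E[α(G)] ≥ 271/16 ≈ 16.9375.


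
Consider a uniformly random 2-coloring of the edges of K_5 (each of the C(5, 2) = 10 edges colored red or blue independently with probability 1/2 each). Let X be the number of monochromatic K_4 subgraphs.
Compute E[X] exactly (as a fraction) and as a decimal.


Let X = Σ_S X_S over the C(5, 4) = 5 subsets S of size 4, where X_S = 1 if the K_4 on S is monochromatic.
For a fixed S, the K_4 on S has C(4, 2) = 6 edges. P[all 6 edges red] = (1/2)^6, and likewise for blue, so P[monochromatic] = 2·(1/2)^6 = 2^{1 − 6} = 1/32.
By linearity: E[X] = C(5, 4) · 2^{1 − 6} = 5 · 1/32 = 5/32.
Numerically: E[X] ≈ 0.1562.

E[X] = C(5,4)·2^(1−C(4,2)) = 5/32 ≈ 0.1562.


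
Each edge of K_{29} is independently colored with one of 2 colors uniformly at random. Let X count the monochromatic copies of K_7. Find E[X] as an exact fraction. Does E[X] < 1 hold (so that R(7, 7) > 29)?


E[X] = C(29, 7) · 2^{1 − 21} = 1560780 · 2^{−20} = 1560780/1048576.
As a reduced fraction: E[X] = 390195/262144 ≈ 1.488.
Is E[X] < 1? NO.
Since E[X] ≥ 1, the first-moment bound is inconclusive at n = 29; it does NOT by itself certify R(7, 7) > 29.

E[X] = 390195/262144 ≈ 1.488; E[X] ≥ 1; first-moment method inconclusive here.


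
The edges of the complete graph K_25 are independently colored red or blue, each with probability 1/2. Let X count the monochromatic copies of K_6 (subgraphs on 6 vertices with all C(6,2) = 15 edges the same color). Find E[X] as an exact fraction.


Let X = Σ_S X_S over the C(25, 6) = 177100 subsets S of size 6, where X_S = 1 if the K_6 on S is monochromatic.
For a fixed S, the K_6 on S has C(6, 2) = 15 edges. P[all 15 edges red] = (1/2)^15, and likewise for blue, so P[monochromatic] = 2·(1/2)^15 = 2^{1 − 15} = 1/16384.
By linearity of expectation: E[X] = C(25, 6) · 2^{1 − 15} = 177100 · 1/16384 = 44275/4096.
Numerically: E[X] ≈ 10.8093.

E[X] = C(25,6)·2^(1−C(6,2)) = 44275/4096 ≈ 10.8093.


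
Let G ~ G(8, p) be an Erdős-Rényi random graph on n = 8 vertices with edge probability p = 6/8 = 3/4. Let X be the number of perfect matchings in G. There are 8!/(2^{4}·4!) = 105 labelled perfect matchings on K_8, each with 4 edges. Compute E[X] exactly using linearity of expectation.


K_8 has 8!/(2^{4}·4!) = 105 labelled perfect matchings.
For each such perfect matching H, let X_H = 1 if all 4 edges of H are present in G. Then P[X_H = 1] = p^{4} = (3/4)^{4} = 81/256.
By linearity: E[X] = Σ_H E[X_H] = 105 · p^{4} = 105 · 81/256 = 8505/256.
Numerically: E[X] ≈ 33.22.

E[X] = 105 · (3/4)^{4} = 8505/256 ≈ 33.22.


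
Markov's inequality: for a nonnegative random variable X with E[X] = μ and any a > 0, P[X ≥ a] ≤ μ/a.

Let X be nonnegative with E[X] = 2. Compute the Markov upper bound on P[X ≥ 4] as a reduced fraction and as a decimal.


μ = E[X] = 2, a = 4.
Markov: P[X ≥ 4] ≤ μ/a = (2)/4 = 1/2.
Numerically: ≈ 0.50000.
(Since a = 4 > μ = 2.00000, the bound 1/2 is < 1 and informative.)

P[X ≥ 4] ≤ 1/2 ≈ 0.50000.


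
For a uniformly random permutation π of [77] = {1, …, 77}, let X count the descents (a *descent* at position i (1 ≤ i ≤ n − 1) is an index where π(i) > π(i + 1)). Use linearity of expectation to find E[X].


Write X = Σ X_I over i = 1, …, 76, with X_I the indicator of one descent.
There are 76 indicators.
For each fixed i, the pair (π(i), π(i+1)) is a uniformly random ordered pair of distinct values from {1, …, 77}; by symmetry P[π(i) > π(i+1)] = 1/2.
By linearity: E[X] = 76 · (1/2) = (77 − 1) · (1/2) = 38 ≈ 38.000.

E[X] = 38 = 38.000.


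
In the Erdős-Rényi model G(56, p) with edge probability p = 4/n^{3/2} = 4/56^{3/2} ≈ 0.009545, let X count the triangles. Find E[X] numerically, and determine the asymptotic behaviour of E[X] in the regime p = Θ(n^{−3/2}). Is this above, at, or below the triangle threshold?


Number of potential triangles: C(56, 3) = 27720.
Each occurs with probability p³ ≈ (0.009545)³ ≈ 8.696287e-07.
By linearity: E[X] = C(56, 3)·p³ ≈ 27720 · 8.696287e-07 ≈ 0.0241.
Since α = 3/2 > 1, p = c/n^{3/2} = o(1/n) is below the triangle threshold p ~ 1/n. Asymptotically E[X] ~ (c³/6)·n^{3(1−α)} = (4³/6)·n^{-1.5} → 0, so by Markov's inequality G has no triangles w.h.p.

E[X] ≈ 0.0241; in regime p = Θ(1/n^{3/2}) E[X] tends to 0 (below the triangle threshold p ~ 1/n).


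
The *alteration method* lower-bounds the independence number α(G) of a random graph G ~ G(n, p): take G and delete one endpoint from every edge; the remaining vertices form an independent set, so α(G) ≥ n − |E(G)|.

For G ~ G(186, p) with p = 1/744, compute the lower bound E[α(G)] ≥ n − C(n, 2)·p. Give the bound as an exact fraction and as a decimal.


E[|E(G)|] = C(186, 2)·p = 17205 · (1/744) = 185/8.
E[α(G)] ≥ n − E[|E(G)|] = 186 − 185/8 = 1303/8.
Numerically: ≈ 162.875.
(This is only a lower bound; the true E[α(G)] may be larger.)

E[α(G)] ≥ 1303/8 ≈ 162.875.


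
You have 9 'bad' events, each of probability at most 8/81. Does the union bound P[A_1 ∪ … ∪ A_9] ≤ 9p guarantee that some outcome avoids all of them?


Union bound: P[∪_{i=1}^{9} A_i] ≤ Σ_i P[A_i] ≤ 9·p = 9·(8/81) = 8/9.
Numerically: 8/9 ≈ 0.88889.
Is 8/9 < 1? YES.
Since P[∪ A_i] ≤ 8/9 < 1, the complement has P[∩ A_i^c] ≥ 1 − 8/9 = 1/9 > 0, so some outcome avoids every A_i.

9·p = 8/9 ≈ 0.88889; existence CERTIFIED by the union bound.


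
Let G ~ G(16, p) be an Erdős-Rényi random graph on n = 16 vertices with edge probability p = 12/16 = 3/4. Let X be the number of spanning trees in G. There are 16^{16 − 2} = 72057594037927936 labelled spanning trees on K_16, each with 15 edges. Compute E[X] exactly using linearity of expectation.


K_16 has 16^{16 − 2} = 72057594037927936 labelled spanning trees.
For each such spanning tree H, let X_H = 1 if all 15 edges of H are present in G. Then P[X_H = 1] = p^{15} = (3/4)^{15} = 14348907/1073741824.
By linearity of expectation: E[X] = Σ_H E[X_H] = 72057594037927936 · p^{15} = 72057594037927936 · 14348907/1073741824 = 962938848411648.
Numerically: E[X] ≈ 9.63e+14.

E[X] = 72057594037927936 · (3/4)^{15} = 962938848411648 ≈ 9.63e+14.


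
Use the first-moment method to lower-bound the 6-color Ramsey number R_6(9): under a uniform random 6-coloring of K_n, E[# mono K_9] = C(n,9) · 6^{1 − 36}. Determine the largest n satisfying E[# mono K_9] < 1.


We need C(n, 9) · 6^{1 − 36} < 1, i.e. C(n, 9) < 6^{36 − 1} = 1719070799748422591028658176.
Check values of n near the boundary:
  n = 4404: C(4404, 9) = 1703375445537161676647015880; 1703375445537161676647015880 < 1719070799748422591028658176? YES
  n = 4405: C(4405, 9) = 1706862792900636302463627150; 1706862792900636302463627150 < 1719070799748422591028658176? YES
  n = 4406: C(4406, 9) = 1710356485221788389505285700; 1710356485221788389505285700 < 1719070799748422591028658176? YES
  n = 4407: C(4407, 9) = 1713856532599459170657070050; 1713856532599459170657070050 < 1719070799748422591028658176? YES
  n = 4408: C(4408, 9) = 1717362945146264156457459600; 1717362945146264156457459600 < 1719070799748422591028658176? YES
  n = 4409: C(4409, 9) = 1720875732988608787686577131; 1720875732988608787686577131 < 1719070799748422591028658176? NO
The largest n with C(n, 9) < 1719070799748422591028658176 is n = 4408 (where E[X] = 35778394690547169926197075/35813974994758803979763712 ≈ 0.999). Hence R_6(9) > 4408, i.e. R_6(9) ≥ 4409.

Largest n = 4408; hence R_6(9) > 4408.


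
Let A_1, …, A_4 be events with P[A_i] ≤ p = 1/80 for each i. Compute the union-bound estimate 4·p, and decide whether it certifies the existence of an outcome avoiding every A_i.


Union bound: P[∪_{i=1}^{4} A_i] ≤ Σ_i P[A_i] ≤ 4·p = 4·(1/80) = 1/20.
Numerically: 1/20 ≈ 0.0500000.
Is 1/20 < 1? YES.
Since P[∪ A_i] ≤ 1/20 < 1, the complement has P[∩ A_i^c] ≥ 1 − 1/20 = 19/20 > 0, so some outcome avoids every A_i.

4·p = 1/20 ≈ 0.0500000; existence CERTIFIED by the union bound.


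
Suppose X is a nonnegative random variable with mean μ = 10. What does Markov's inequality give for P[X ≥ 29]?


μ = E[X] = 10, a = 29.
Markov: P[X ≥ 29] ≤ μ/a = (10)/29 = 10/29.
Numerically: ≈ 0.344828.
(Since a = 29 > μ = 10.000000, the bound 10/29 is < 1 and informative.)

P[X ≥ 29] ≤ 10/29 ≈ 0.344828.


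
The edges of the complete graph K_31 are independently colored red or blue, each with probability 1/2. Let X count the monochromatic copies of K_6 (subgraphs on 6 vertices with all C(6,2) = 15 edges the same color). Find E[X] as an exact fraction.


Let X = Σ_S X_S over the C(31, 6) = 736281 subsets S of size 6, where X_S = 1 if the K_6 on S is monochromatic.
For a fixed S, the K_6 on S has C(6, 2) = 15 edges. P[all 15 edges red] = (1/2)^15, and likewise for blue, so P[monochromatic] = 2·(1/2)^15 = 2^{1 − 15} = 1/16384.
By linearity: E[X] = C(31, 6) · 2^{1 − 15} = 736281 · 1/16384 = 736281/16384.
Numerically: E[X] ≈ 44.93903.

E[X] = C(31,6)·2^(1−C(6,2)) = 736281/16384 ≈ 44.93903.


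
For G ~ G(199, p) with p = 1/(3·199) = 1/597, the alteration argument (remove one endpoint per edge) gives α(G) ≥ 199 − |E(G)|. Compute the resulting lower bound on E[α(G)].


E[|E(G)|] = C(199, 2)·p = 19701 · (1/597) = 33.
E[α(G)] ≥ n − E[|E(G)|] = 199 − 33 = 166.
Numerically: ≈ 166.00000.
(This is only a lower bound; the true E[α(G)] may be larger.)

E[α(G)] ≥ 166 ≈ 166.00000.


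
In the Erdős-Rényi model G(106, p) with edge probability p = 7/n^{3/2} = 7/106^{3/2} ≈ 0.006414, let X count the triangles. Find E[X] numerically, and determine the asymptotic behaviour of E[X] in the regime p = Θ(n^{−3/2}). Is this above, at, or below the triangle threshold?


Number of potential triangles: C(106, 3) = 192920.
Each occurs with probability p³ ≈ (0.006414)³ ≈ 2.638868e-07.
By linearity: E[X] = C(106, 3)·p³ ≈ 192920 · 2.638868e-07 ≈ 0.0509.
Since α = 3/2 > 1, p = c/n^{3/2} = o(1/n) is below the triangle threshold p ~ 1/n. Asymptotically E[X] ~ (c³/6)·n^{3(1−α)} = (7³/6)·n^{-1.5} → 0, so by Markov's inequality G has no triangles w.h.p.

E[X] ≈ 0.0509; in regime p = Θ(1/n^{3/2}) E[X] tends to 0 (below the triangle threshold p ~ 1/n).


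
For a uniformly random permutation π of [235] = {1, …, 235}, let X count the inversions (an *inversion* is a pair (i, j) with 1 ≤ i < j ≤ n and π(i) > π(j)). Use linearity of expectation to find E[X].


Write X = Σ X_I over the C(235, 2) = 27495 pairs i < j, with X_I the indicator of one inversion.
There are 27495 indicators.
For each fixed pair i < j, the values π(i) and π(j) are two distinct elements of {1, …, 235} in uniformly random order; by symmetry P[π(i) > π(j)] = 1/2.
By linearity: E[X] = 27495 · (1/2) = C(235, 2) · (1/2) = 27495/2 = 27495/2 ≈ 13747.500.

E[X] = 27495/2 = 13747.500.


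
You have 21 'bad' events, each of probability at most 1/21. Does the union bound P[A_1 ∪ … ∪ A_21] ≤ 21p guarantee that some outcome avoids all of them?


Union bound: P[∪_{i=1}^{21} A_i] ≤ Σ_i P[A_i] ≤ 21·p = 21·(1/21) = 1.
Numerically: 1 ≈ 1.000.
Is 1 < 1? NO.
Since the bound 1 is ≥ 1, the union bound is uninformative here; it does NOT by itself certify existence.

21·p = 1 ≈ 1.000; existence NOT certified by the union bound.


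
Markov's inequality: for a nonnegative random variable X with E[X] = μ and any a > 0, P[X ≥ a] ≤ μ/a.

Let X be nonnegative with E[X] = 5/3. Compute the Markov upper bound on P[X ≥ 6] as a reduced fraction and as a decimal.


μ = E[X] = 5/3, a = 6.
Markov: P[X ≥ 6] ≤ μ/a = (5/3)/6 = 5/18.
Numerically: ≈ 0.277778.
(Since a = 6 > μ = 1.666667, the bound 5/18 is < 1 and informative.)

P[X ≥ 6] ≤ 5/18 ≈ 0.277778.


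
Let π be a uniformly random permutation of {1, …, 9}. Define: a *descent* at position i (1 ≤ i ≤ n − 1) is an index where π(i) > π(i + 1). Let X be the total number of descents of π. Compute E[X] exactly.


Write X = Σ X_I over i = 1, …, 8, with X_I the indicator of one descent.
There are 8 indicators.
For each fixed i, the pair (π(i), π(i+1)) is a uniformly random ordered pair of distinct values from {1, …, 9}; by symmetry P[π(i) > π(i+1)] = 1/2.
By linearity: E[X] = 8 · (1/2) = (9 − 1) · (1/2) = 4 ≈ 4.00000.

E[X] = 4 = 4.00000.


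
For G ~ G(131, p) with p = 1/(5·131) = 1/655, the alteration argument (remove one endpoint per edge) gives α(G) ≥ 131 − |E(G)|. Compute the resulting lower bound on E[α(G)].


E[|E(G)|] = C(131, 2)·p = 8515 · (1/655) = 13.
E[α(G)] ≥ n − E[|E(G)|] = 131 − 13 = 118.
Numerically: ≈ 118.0000.
(This is only a lower bound; the true E[α(G)] may be larger.)

E[α(G)] ≥ 118 ≈ 118.0000.


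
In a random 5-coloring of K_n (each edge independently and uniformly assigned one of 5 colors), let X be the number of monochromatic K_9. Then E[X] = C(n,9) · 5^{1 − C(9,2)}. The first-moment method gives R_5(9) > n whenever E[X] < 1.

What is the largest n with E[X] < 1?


We need C(n, 9) · 5^{1 − 36} < 1, i.e. C(n, 9) < 5^{36 − 1} = 2910383045673370361328125.
Check values of n near the boundary:
  n = 2167: C(2167, 9) = 2855899084841489792706810; 2855899084841489792706810 < 2910383045673370361328125? YES
  n = 2168: C(2168, 9) = 2867804175977929537095120; 2867804175977929537095120 < 2910383045673370361328125? YES
  n = 2169: C(2169, 9) = 2879753360044504243499683; 2879753360044504243499683 < 2910383045673370361328125? YES
  n = 2170: C(2170, 9) = 2891746779868845075610510; 2891746779868845075610510 < 2910383045673370361328125? YES
  n = 2171: C(2171, 9) = 2903784578674959601827205; 2903784578674959601827205 < 2910383045673370361328125? YES
  n = 2172: C(2172, 9) = 2915866900084148060642020; 2915866900084148060642020 < 2910383045673370361328125? NO
The largest n with C(n, 9) < 2910383045673370361328125 is n = 2171 (where E[X] = 580756915734991920365441/582076609134674072265625 ≈ 0.998). Hence R_5(9) > 2171, i.e. R_5(9) ≥ 2172.

Largest n = 2171; hence R_5(9) > 2171.


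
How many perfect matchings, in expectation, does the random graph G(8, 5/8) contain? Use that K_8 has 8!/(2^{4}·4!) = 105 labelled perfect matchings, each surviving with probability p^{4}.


K_8 has 8!/(2^{4}·4!) = 105 labelled perfect matchings.
For each such perfect matching H, let X_H = 1 if all 4 edges of H are present in G. Then P[X_H = 1] = p^{4} = (5/8)^{4} = 625/4096.
Summing the indicators: E[X] = Σ_H E[X_H] = 105 · p^{4} = 105 · 625/4096 = 65625/4096.
Numerically: E[X] ≈ 16.0217.

E[X] = 105 · (5/8)^{4} = 65625/4096 ≈ 16.0217.


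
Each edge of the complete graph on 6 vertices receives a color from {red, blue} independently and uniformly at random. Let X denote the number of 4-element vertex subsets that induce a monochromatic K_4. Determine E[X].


Let X = Σ_S X_S over the C(6, 4) = 15 subsets S of size 4, where X_S = 1 if the K_4 on S is monochromatic.
For a fixed S, the K_4 on S has C(4, 2) = 6 edges. P[all 6 edges red] = (1/2)^6, and likewise for blue, so P[monochromatic] = 2·(1/2)^6 = 2^{1 − 6} = 1/32.
By linearity of expectation: E[X] = C(6, 4) · 2^{1 − 6} = 15 · 1/32 = 15/32.
Numerically: E[X] ≈ 0.469.

E[X] = C(6,4)·2^(1−C(4,2)) = 15/32 ≈ 0.469.


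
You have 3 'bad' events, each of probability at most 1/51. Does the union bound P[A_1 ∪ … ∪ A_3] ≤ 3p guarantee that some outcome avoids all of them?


Union bound: P[∪_{i=1}^{3} A_i] ≤ Σ_i P[A_i] ≤ 3·p = 3·(1/51) = 1/17.
Numerically: 1/17 ≈ 0.05882.
Is 1/17 < 1? YES.
Since P[∪ A_i] ≤ 1/17 < 1, the complement has P[∩ A_i^c] ≥ 1 − 1/17 = 16/17 > 0, so some outcome avoids every A_i.

3·p = 1/17 ≈ 0.05882; existence CERTIFIED by the union bound.


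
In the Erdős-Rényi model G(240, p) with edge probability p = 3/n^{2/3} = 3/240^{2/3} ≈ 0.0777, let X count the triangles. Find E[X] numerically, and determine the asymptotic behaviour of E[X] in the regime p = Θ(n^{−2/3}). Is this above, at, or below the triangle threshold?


Number of potential triangles: C(240, 3) = 2275280.
Each occurs with probability p³ ≈ (0.0777)³ ≈ 4.68750e-04.
By linearity: E[X] = C(240, 3)·p³ ≈ 2275280 · 4.68750e-04 ≈ 1066.538.
Since α = 2/3 < 1, p = c/n^{2/3} ≫ 1/n is above the triangle threshold p ~ 1/n. Asymptotically E[X] ~ (c³/6)·n^{3(1−α)} = (3³/6)·n^{1} → ∞; triangles are abundant w.h.p.

E[X] ≈ 1066.538; in regime p = Θ(1/n^{2/3}) E[X] diverges (above the triangle threshold p ~ 1/n).


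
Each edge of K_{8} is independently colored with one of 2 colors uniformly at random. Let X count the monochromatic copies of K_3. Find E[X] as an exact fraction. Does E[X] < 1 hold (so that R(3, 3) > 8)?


E[X] = C(8, 3) · 2^{1 − 3} = 56 · 2^{−2} = 56/4.
As a reduced fraction: E[X] = 14 ≈ 14.0000000.
Is E[X] < 1? NO.
Since E[X] ≥ 1, the first-moment bound is inconclusive at n = 8; it does NOT by itself certify R(3, 3) > 8.

E[X] = 14 ≈ 14.0000000; E[X] ≥ 1; first-moment method inconclusive here.


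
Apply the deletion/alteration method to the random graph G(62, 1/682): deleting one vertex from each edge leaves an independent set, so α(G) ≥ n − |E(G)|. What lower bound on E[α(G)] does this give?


E[|E(G)|] = C(62, 2)·p = 1891 · (1/682) = 61/22.
E[α(G)] ≥ n − E[|E(G)|] = 62 − 61/22 = 1303/22.
Numerically: ≈ 59.2273.
(This is only a lower bound; the true E[α(G)] may be larger.)

E[α(G)] ≥ 1303/22 ≈ 59.2273.


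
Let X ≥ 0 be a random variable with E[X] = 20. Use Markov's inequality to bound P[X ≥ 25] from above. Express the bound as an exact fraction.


μ = E[X] = 20, a = 25.
Markov: P[X ≥ 25] ≤ μ/a = (20)/25 = 4/5.
Numerically: ≈ 0.80000.
(Since a = 25 > μ = 20.00000, the bound 4/5 is < 1 and informative.)

P[X ≥ 25] ≤ 4/5 ≈ 0.80000.


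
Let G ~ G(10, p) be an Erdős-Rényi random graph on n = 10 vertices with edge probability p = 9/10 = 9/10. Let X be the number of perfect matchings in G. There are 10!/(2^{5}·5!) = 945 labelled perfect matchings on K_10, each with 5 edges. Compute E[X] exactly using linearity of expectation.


K_10 has 10!/(2^{5}·5!) = 945 labelled perfect matchings.
For each such perfect matching H, let X_H = 1 if all 5 edges of H are present in G. Then P[X_H = 1] = p^{5} = (9/10)^{5} = 59049/100000.
Summing the indicators: E[X] = Σ_H E[X_H] = 945 · p^{5} = 945 · 59049/100000 = 11160261/20000.
Numerically: E[X] ≈ 558.

E[X] = 945 · (9/10)^{5} = 11160261/20000 ≈ 558.


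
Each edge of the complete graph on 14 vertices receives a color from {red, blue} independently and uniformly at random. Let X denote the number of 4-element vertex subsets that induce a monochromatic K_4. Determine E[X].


Let X = Σ_S X_S over the C(14, 4) = 1001 subsets S of size 4, where X_S = 1 if the K_4 on S is monochromatic.
For a fixed S, the K_4 on S has C(4, 2) = 6 edges. P[all 6 edges red] = (1/2)^6, and likewise for blue, so P[monochromatic] = 2·(1/2)^6 = 2^{1 − 6} = 1/32.
Summing: E[X] = C(14, 4) · 2^{1 − 6} = 1001 · 1/32 = 1001/32.
Numerically: E[X] ≈ 31.2812.

E[X] = C(14,4)·2^(1−C(4,2)) = 1001/32 ≈ 31.2812.


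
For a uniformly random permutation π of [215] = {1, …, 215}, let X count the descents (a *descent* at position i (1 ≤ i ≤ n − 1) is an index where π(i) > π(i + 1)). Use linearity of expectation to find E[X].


Write X = Σ X_I over i = 1, …, 214, with X_I the indicator of one descent.
There are 214 indicators.
For each fixed i, the pair (π(i), π(i+1)) is a uniformly random ordered pair of distinct values from {1, …, 215}; by symmetry P[π(i) > π(i+1)] = 1/2.
By linearity: E[X] = 214 · (1/2) = (215 − 1) · (1/2) = 107 ≈ 107.000.

E[X] = 107 = 107.000.


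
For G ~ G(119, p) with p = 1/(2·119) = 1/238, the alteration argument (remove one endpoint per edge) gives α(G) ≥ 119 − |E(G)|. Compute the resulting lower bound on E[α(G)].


E[|E(G)|] = C(119, 2)·p = 7021 · (1/238) = 59/2.
E[α(G)] ≥ n − E[|E(G)|] = 119 − 59/2 = 179/2.
Numerically: ≈ 89.50000.
(This is only a lower bound; the true E[α(G)] may be larger.)

E[α(G)] ≥ 179/2 ≈ 89.50000.


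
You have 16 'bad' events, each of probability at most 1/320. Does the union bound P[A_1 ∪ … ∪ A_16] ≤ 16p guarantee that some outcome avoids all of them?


Union bound: P[∪_{i=1}^{16} A_i] ≤ Σ_i P[A_i] ≤ 16·p = 16·(1/320) = 1/20.
Numerically: 1/20 ≈ 0.05000.
Is 1/20 < 1? YES.
Since P[∪ A_i] ≤ 1/20 < 1, the complement has P[∩ A_i^c] ≥ 1 − 1/20 = 19/20 > 0, so some outcome avoids every A_i.

16·p = 1/20 ≈ 0.05000; existence CERTIFIED by the union bound.


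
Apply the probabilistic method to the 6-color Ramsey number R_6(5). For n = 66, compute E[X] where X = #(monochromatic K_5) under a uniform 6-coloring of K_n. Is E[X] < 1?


E[X] = C(66, 5) · 6^{1 − 10} = 8936928 · 6^{−9} = 8936928/10077696.
As a reduced fraction: E[X] = 31031/34992 ≈ 0.8868.
Is E[X] < 1? YES.
Since E[X] < 1, there exists a 6-coloring of K_{66} with no monochromatic K_5; hence R_6(5) > 66.

E[X] = 31031/34992 ≈ 0.8868; E[X] < 1, so R_6(5) > 66.


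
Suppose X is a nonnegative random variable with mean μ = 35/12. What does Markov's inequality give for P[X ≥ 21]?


μ = E[X] = 35/12, a = 21.
Markov: P[X ≥ 21] ≤ μ/a = (35/12)/21 = 5/36.
Numerically: ≈ 0.138889.
(Since a = 21 > μ = 2.916667, the bound 5/36 is < 1 and informative.)

P[X ≥ 21] ≤ 5/36 ≈ 0.138889.


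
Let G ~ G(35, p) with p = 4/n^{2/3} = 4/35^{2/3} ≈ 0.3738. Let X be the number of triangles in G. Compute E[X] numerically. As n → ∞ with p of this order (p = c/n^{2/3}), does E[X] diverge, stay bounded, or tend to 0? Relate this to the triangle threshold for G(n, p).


Number of potential triangles: C(35, 3) = 6545.
Each occurs with probability p³ ≈ (0.3738)³ ≈ 5.224490e-02.
By linearity: E[X] = C(35, 3)·p³ ≈ 6545 · 5.224490e-02 ≈ 341.9429.
Since α = 2/3 < 1, p = c/n^{2/3} ≫ 1/n is above the triangle threshold p ~ 1/n. Asymptotically E[X] ~ (c³/6)·n^{3(1−α)} = (4³/6)·n^{1} → ∞; triangles are abundant w.h.p.

E[X] ≈ 341.9429; in regime p = Θ(1/n^{2/3}) E[X] diverges (above the triangle threshold p ~ 1/n).
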